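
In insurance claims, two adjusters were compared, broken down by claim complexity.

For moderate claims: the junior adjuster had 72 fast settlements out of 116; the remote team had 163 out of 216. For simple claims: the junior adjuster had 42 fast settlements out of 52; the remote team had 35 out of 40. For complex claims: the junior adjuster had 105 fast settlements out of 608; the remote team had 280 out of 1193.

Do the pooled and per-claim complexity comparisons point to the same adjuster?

Yes

Moderate: the junior adjuster 72/116 = 62.1%, the remote team 163/216 = 75.5% → the remote team
Simple: the junior adjuster 42/52 = 80.8%, the remote team 35/40 = 87.5% → the remote team
Complex: the junior adjuster 105/608 = 17.3%, the remote team 280/1193 = 23.5% → the remote team
Overall: the junior adjuster 219/776 = 28.2%, the remote team 478/1449 = 33.0% → the remote team
The remote team wins overall and in every claim group — no reversal.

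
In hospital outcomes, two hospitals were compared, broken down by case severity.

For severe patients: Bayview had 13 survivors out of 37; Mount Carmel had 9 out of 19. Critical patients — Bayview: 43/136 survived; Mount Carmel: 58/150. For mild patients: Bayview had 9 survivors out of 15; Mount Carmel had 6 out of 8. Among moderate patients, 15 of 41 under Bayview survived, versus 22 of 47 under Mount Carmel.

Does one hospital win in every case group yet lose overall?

Severe: Bayview 13/37 = 35.1%, Mount Carmel 9/19 = 47.4% → Mount Carmel
Critical: Bayview 43/136 = 31.6%, Mount Carmel 58/150 = 38.7% → Mount Carmel
Mild: Bayview 9/15 = 60.0%, Mount Carmel 6/8 = 75.0% → Mount Carmel
Moderate: Bayview 15/41 = 36.6%, Mount Carmel 22/47 = 46.8% → Mount Carmel
Overall: Bayview 80/229 = 34.9%, Mount Carmel 95/224 = 42.4% → Mount Carmel
Mount Carmel wins overall and in every case group — no reversal.

No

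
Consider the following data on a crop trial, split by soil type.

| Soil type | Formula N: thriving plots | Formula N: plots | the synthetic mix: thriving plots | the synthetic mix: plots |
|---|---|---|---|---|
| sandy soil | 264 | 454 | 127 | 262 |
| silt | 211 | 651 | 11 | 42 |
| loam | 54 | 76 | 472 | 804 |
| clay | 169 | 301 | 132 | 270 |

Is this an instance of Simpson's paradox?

Yes

Sandy soil: Formula N 264/454 = 58.1%, the synthetic mix 127/262 = 48.5% → Formula N
Silt: Formula N 211/651 = 32.4%, the synthetic mix 11/42 = 26.2% → Formula N
Loam: Formula N 54/76 = 71.1%, the synthetic mix 472/804 = 58.7% → Formula N
Clay: Formula N 169/301 = 56.1%, the synthetic mix 132/270 = 48.9% → Formula N
Overall: Formula N 698/1482 = 47.1%, the synthetic mix 742/1378 = 53.8% → the synthetic mix
Formula N wins each soil group but the synthetic mix wins overall — the comparison reverses. Formula N's plots skew toward silt, which has a lower base rate.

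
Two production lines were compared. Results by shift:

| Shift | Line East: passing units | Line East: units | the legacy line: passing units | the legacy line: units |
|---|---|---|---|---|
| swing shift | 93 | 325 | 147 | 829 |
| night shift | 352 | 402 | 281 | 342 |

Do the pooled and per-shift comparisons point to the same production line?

Swing shift: Line East 93/325 = 28.6%, the legacy line 147/829 = 17.7% → Line East
Night shift: Line East 352/402 = 87.6%, the legacy line 281/342 = 82.2% → Line East
Overall: Line East 445/727 = 61.2%, the legacy line 428/1171 = 36.5% → Line East
Line East wins overall and in every shift group — no reversal.

Yes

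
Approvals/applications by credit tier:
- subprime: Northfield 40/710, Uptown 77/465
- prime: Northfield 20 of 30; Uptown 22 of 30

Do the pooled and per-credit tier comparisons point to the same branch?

Subprime: Northfield 40/710 = 5.6%, Uptown 77/465 = 16.6% → Uptown
Prime: Northfield 20/30 = 66.7%, Uptown 22/30 = 73.3% → Uptown
Overall: Northfield 60/740 = 8.1%, Uptown 99/495 = 20.0% → Uptown
Uptown wins overall and in every credit group — no reversal.

Yes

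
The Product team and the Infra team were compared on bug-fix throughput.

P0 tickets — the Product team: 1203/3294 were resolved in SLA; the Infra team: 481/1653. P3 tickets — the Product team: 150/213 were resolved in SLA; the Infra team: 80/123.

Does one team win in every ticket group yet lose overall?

No

P0: the Product team 1203/3294 = 36.5%, the Infra team 481/1653 = 29.1% → the Product team
P3: the Product team 150/213 = 70.4%, the Infra team 80/123 = 65.0% → the Product team
Overall: the Product team 1353/3507 = 38.6%, the Infra team 561/1776 = 31.6% → the Product team
The Product team wins overall and in every ticket group — no reversal.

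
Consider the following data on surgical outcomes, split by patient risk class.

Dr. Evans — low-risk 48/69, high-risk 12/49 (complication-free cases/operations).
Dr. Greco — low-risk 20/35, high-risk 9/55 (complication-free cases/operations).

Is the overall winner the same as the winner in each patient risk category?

Low-risk: Dr. Evans 48/69 = 69.6%, Dr. Greco 20/35 = 57.1% → Dr. Evans
High-risk: Dr. Evans 12/49 = 24.5%, Dr. Greco 9/55 = 16.4% → Dr. Evans
Overall: Dr. Evans 60/118 = 50.8%, Dr. Greco 29/90 = 32.2% → Dr. Evans
Dr. Evans wins overall and in every patient risk group — no reversal.

Yes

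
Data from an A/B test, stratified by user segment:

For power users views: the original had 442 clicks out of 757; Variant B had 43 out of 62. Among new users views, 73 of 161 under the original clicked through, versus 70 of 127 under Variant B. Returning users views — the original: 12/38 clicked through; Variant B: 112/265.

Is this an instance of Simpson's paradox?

Power users: the original 442/757 = 58.4%, Variant B 43/62 = 69.4% → Variant B
New users: the original 73/161 = 45.3%, Variant B 70/127 = 55.1% → Variant B
Returning users: the original 12/38 = 31.6%, Variant B 112/265 = 42.3% → Variant B
Overall: the original 527/956 = 55.1%, Variant B 225/454 = 49.6% → the original
Variant B wins each user group but the original wins overall — the comparison reverses. Variant B's views skew toward returning users, which has a lower base rate.

Yes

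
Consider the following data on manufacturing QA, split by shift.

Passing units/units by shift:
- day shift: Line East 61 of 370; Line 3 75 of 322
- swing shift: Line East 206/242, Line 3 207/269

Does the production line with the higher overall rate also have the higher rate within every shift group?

No

Day shift: Line East 61/370 = 16.5%, Line 3 75/322 = 23.3% → Line 3
Swing shift: Line East 206/242 = 85.1%, Line 3 207/269 = 77.0% → Line East
Overall: Line East 267/612 = 43.6%, Line 3 282/591 = 47.7% → Line 3
Neither sweeps: Line East wins 1 of 2 groups, Line 3 wins 1. Line 3 wins overall but not every group — no Simpson reversal.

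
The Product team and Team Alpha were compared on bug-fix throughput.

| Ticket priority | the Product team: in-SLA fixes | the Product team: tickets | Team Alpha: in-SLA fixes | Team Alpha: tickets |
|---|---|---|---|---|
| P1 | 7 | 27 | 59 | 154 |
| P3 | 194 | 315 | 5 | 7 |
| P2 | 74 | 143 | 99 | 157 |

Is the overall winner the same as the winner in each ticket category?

P1: the Product team 7/27 = 25.9%, Team Alpha 59/154 = 38.3% → Team Alpha
P3: the Product team 194/315 = 61.6%, Team Alpha 5/7 = 71.4% → Team Alpha
P2: the Product team 74/143 = 51.7%, Team Alpha 99/157 = 63.1% → Team Alpha
Overall: the Product team 275/485 = 56.7%, Team Alpha 163/318 = 51.3% → the Product team
Team Alpha wins each ticket group but the Product team wins overall — the comparison reverses. Team Alpha's tickets skew toward P1, which has a lower base rate.

No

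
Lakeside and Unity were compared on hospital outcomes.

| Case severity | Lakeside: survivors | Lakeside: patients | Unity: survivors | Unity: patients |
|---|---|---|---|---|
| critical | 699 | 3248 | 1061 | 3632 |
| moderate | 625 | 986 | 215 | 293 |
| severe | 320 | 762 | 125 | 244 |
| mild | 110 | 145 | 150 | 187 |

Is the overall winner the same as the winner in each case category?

Yes

Critical: Lakeside 699/3248 = 21.5%, Unity 1061/3632 = 29.2% → Unity
Moderate: Lakeside 625/986 = 63.4%, Unity 215/293 = 73.4% → Unity
Severe: Lakeside 320/762 = 42.0%, Unity 125/244 = 51.2% → Unity
Mild: Lakeside 110/145 = 75.9%, Unity 150/187 = 80.2% → Unity
Overall: Lakeside 1754/5141 = 34.1%, Unity 1551/4356 = 35.6% → Unity
Unity wins overall and in every case group — no reversal.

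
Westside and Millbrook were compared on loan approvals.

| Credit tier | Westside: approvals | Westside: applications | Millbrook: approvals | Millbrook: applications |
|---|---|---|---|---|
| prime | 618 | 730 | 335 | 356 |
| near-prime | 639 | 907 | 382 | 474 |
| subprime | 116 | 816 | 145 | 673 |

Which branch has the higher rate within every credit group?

Prime: Westside 618/730 = 84.7%, Millbrook 335/356 = 94.1% → Millbrook
Near-prime: Westside 639/907 = 70.5%, Millbrook 382/474 = 80.6% → Millbrook
Subprime: Westside 116/816 = 14.2%, Millbrook 145/673 = 21.5% → Millbrook
Millbrook has the higher rate in all 3 groups.

Millbrook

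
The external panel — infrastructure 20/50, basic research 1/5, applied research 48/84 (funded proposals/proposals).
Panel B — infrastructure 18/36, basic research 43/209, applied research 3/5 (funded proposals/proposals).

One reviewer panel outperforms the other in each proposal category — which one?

Panel B

Infrastructure: the external panel 20/50 = 40.0%, Panel B 18/36 = 50.0% → Panel B
Basic research: the external panel 1/5 = 20.0%, Panel B 43/209 = 20.6% → Panel B
Applied research: the external panel 48/84 = 57.1%, Panel B 3/5 = 60.0% → Panel B
Panel B has the higher rate in all 3 groups.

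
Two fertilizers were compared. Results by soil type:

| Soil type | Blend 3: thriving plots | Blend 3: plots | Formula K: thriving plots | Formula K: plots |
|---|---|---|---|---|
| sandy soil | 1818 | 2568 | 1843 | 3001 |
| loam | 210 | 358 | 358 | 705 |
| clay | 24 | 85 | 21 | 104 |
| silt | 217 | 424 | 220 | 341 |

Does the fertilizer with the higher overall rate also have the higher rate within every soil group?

No

Sandy soil: Blend 3 1818/2568 = 70.8%, Formula K 1843/3001 = 61.4% → Blend 3
Loam: Blend 3 210/358 = 58.7%, Formula K 358/705 = 50.8% → Blend 3
Clay: Blend 3 24/85 = 28.2%, Formula K 21/104 = 20.2% → Blend 3
Silt: Blend 3 217/424 = 51.2%, Formula K 220/341 = 64.5% → Formula K
Overall: Blend 3 2269/3435 = 66.1%, Formula K 2442/4151 = 58.8% → Blend 3
Neither sweeps: Blend 3 wins 3 of 4 groups, Formula K wins 1. Blend 3 wins overall but not every group — no Simpson reversal.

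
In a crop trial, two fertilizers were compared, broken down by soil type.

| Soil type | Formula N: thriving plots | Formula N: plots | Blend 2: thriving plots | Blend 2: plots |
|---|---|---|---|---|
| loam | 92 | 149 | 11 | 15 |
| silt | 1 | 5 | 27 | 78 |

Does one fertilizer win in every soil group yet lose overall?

Loam: Formula N 92/149 = 61.7%, Blend 2 11/15 = 73.3% → Blend 2
Silt: Formula N 1/5 = 20.0%, Blend 2 27/78 = 34.6% → Blend 2
Overall: Formula N 93/154 = 60.4%, Blend 2 38/93 = 40.9% → Formula N
Blend 2 wins each soil group but Formula N wins overall — the comparison reverses. Blend 2's plots skew toward silt, which has a lower base rate.

Yes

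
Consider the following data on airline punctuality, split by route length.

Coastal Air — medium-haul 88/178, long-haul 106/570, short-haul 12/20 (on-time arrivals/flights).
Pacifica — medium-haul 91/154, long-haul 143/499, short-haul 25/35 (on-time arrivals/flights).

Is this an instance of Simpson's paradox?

Medium-haul: Coastal Air 88/178 = 49.4%, Pacifica 91/154 = 59.1% → Pacifica
Long-haul: Coastal Air 106/570 = 18.6%, Pacifica 143/499 = 28.7% → Pacifica
Short-haul: Coastal Air 12/20 = 60.0%, Pacifica 25/35 = 71.4% → Pacifica
Overall: Coastal Air 206/768 = 26.8%, Pacifica 259/688 = 37.6% → Pacifica
Pacifica wins overall and in every route group — no reversal.

No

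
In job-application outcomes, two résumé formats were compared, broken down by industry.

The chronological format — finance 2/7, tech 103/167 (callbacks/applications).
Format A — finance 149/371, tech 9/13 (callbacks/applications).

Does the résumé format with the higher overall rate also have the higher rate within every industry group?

No

Finance: the chronological format 2/7 = 28.6%, Format A 149/371 = 40.2% → Format A
Tech: the chronological format 103/167 = 61.7%, Format A 9/13 = 69.2% → Format A
Overall: the chronological format 105/174 = 60.3%, Format A 158/384 = 41.1% → the chronological format
Format A wins each industry group but the chronological format wins overall — the comparison reverses. Format A's applications skew toward finance, which has a lower base rate.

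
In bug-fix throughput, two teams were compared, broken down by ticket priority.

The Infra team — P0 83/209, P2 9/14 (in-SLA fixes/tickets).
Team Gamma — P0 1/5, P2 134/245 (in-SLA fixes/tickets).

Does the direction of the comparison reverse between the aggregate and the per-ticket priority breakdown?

Yes

P0: the Infra team 83/209 = 39.7%, Team Gamma 1/5 = 20.0% → the Infra team
P2: the Infra team 9/14 = 64.3%, Team Gamma 134/245 = 54.7% → the Infra team
Overall: the Infra team 92/223 = 41.3%, Team Gamma 135/250 = 54.0% → Team Gamma
The Infra team wins each ticket group but Team Gamma wins overall — the comparison reverses. The Infra team's tickets skew toward P0, which has a lower base rate.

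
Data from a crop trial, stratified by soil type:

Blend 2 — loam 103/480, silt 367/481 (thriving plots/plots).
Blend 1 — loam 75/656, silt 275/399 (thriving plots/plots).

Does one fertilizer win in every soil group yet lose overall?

Loam: Blend 2 103/480 = 21.5%, Blend 1 75/656 = 11.4% → Blend 2
Silt: Blend 2 367/481 = 76.3%, Blend 1 275/399 = 68.9% → Blend 2
Overall: Blend 2 470/961 = 48.9%, Blend 1 350/1055 = 33.2% → Blend 2
Blend 2 wins overall and in every soil group — no reversal.

No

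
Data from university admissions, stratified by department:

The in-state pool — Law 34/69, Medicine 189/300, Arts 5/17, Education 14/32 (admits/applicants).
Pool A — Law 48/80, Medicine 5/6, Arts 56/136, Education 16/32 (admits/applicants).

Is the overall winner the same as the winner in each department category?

Law: the in-state pool 34/69 = 49.3%, Pool A 48/80 = 60.0% → Pool A
Medicine: the in-state pool 189/300 = 63.0%, Pool A 5/6 = 83.3% → Pool A
Arts: the in-state pool 5/17 = 29.4%, Pool A 56/136 = 41.2% → Pool A
Education: the in-state pool 14/32 = 43.8%, Pool A 16/32 = 50.0% → Pool A
Overall: the in-state pool 242/418 = 57.9%, Pool A 125/254 = 49.2% → the in-state pool
Pool A wins each department group but the in-state pool wins overall — the comparison reverses. Pool A's applicants skew toward Arts, which has a lower base rate.

No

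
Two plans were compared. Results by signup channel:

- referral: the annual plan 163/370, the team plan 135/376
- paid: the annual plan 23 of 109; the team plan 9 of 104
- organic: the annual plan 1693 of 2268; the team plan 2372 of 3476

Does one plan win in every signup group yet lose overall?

No

Referral: the annual plan 163/370 = 44.1%, the team plan 135/376 = 35.9% → the annual plan
Paid: the annual plan 23/109 = 21.1%, the team plan 9/104 = 8.7% → the annual plan
Organic: the annual plan 1693/2268 = 74.6%, the team plan 2372/3476 = 68.2% → the annual plan
Overall: the annual plan 1879/2747 = 68.4%, the team plan 2516/3956 = 63.6% → the annual plan
The annual plan wins overall and in every signup group — no reversal.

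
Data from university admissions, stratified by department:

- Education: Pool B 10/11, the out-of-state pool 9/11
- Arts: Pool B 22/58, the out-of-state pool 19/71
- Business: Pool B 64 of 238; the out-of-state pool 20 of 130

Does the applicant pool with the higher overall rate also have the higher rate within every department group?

Education: Pool B 10/11 = 90.9%, the out-of-state pool 9/11 = 81.8% → Pool B
Arts: Pool B 22/58 = 37.9%, the out-of-state pool 19/71 = 26.8% → Pool B
Business: Pool B 64/238 = 26.9%, the out-of-state pool 20/130 = 15.4% → Pool B
Overall: Pool B 96/307 = 31.3%, the out-of-state pool 48/212 = 22.6% → Pool B
Pool B wins overall and in every department group — no reversal.

Yes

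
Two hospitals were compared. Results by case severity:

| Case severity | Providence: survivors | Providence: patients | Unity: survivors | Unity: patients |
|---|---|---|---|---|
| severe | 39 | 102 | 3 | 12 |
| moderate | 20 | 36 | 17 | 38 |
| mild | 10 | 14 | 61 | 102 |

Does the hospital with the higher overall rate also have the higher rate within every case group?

No

Severe: Providence 39/102 = 38.2%, Unity 3/12 = 25.0% → Providence
Moderate: Providence 20/36 = 55.6%, Unity 17/38 = 44.7% → Providence
Mild: Providence 10/14 = 71.4%, Unity 61/102 = 59.8% → Providence
Overall: Providence 69/152 = 45.4%, Unity 81/152 = 53.3% → Unity
Providence wins each case group but Unity wins overall — the comparison reverses. Providence's patients skew toward severe, which has a lower base rate.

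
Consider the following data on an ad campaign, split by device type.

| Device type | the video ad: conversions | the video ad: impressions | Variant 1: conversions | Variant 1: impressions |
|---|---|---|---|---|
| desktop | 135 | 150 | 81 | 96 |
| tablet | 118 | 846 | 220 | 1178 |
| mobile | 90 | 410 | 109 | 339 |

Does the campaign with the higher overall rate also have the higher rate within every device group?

Desktop: the video ad 135/150 = 90.0%, Variant 1 81/96 = 84.4% → the video ad
Tablet: the video ad 118/846 = 13.9%, Variant 1 220/1178 = 18.7% → Variant 1
Mobile: the video ad 90/410 = 22.0%, Variant 1 109/339 = 32.2% → Variant 1
Overall: the video ad 343/1406 = 24.4%, Variant 1 410/1613 = 25.4% → Variant 1
Neither sweeps: the video ad wins 1 of 3 groups, Variant 1 wins 2. Variant 1 wins overall but not every group — no Simpson reversal.

No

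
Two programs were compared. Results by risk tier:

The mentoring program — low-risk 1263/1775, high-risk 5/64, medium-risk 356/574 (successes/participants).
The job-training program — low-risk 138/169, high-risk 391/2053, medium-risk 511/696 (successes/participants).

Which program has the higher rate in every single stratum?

the job-training program

Low-risk: the mentoring program 1263/1775 = 71.2%, the job-training program 138/169 = 81.7% → the job-training program
High-risk: the mentoring program 5/64 = 7.8%, the job-training program 391/2053 = 19.0% → the job-training program
Medium-risk: the mentoring program 356/574 = 62.0%, the job-training program 511/696 = 73.4% → the job-training program
The job-training program has the higher rate in all 3 groups.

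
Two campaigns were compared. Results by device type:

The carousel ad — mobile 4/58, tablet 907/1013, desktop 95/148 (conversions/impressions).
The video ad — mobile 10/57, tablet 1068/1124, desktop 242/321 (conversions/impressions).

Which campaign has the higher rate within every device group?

Mobile: the carousel ad 4/58 = 6.9%, the video ad 10/57 = 17.5% → the video ad
Tablet: the carousel ad 907/1013 = 89.5%, the video ad 1068/1124 = 95.0% → the video ad
Desktop: the carousel ad 95/148 = 64.2%, the video ad 242/321 = 75.4% → the video ad
The video ad has the higher rate in all 3 groups.

the video ad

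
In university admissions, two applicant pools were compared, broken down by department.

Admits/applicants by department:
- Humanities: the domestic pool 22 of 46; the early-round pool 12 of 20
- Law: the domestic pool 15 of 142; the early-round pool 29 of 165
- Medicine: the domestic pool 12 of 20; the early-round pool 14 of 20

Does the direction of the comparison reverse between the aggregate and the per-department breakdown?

No

Humanities: the domestic pool 22/46 = 47.8%, the early-round pool 12/20 = 60.0% → the early-round pool
Law: the domestic pool 15/142 = 10.6%, the early-round pool 29/165 = 17.6% → the early-round pool
Medicine: the domestic pool 12/20 = 60.0%, the early-round pool 14/20 = 70.0% → the early-round pool
Overall: the domestic pool 49/208 = 23.6%, the early-round pool 55/205 = 26.8% → the early-round pool
The early-round pool wins overall and in every department group — no reversal.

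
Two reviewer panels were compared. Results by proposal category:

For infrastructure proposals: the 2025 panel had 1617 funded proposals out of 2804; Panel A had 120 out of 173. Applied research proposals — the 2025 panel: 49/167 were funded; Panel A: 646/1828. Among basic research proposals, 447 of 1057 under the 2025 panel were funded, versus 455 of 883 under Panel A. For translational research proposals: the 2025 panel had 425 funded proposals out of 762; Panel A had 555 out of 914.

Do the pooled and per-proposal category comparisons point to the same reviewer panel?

Infrastructure: the 2025 panel 1617/2804 = 57.7%, Panel A 120/173 = 69.4% → Panel A
Applied research: the 2025 panel 49/167 = 29.3%, Panel A 646/1828 = 35.3% → Panel A
Basic research: the 2025 panel 447/1057 = 42.3%, Panel A 455/883 = 51.5% → Panel A
Translational research: the 2025 panel 425/762 = 55.8%, Panel A 555/914 = 60.7% → Panel A
Overall: the 2025 panel 2538/4790 = 53.0%, Panel A 1776/3798 = 46.8% → the 2025 panel
Panel A wins each proposal group but the 2025 panel wins overall — the comparison reverses. Panel A's proposals skew toward applied research, which has a lower base rate.

No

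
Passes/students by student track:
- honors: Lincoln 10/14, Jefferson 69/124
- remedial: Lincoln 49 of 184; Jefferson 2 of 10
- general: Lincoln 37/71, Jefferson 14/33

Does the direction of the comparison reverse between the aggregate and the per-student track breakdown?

Honors: Lincoln 10/14 = 71.4%, Jefferson 69/124 = 55.6% → Lincoln
Remedial: Lincoln 49/184 = 26.6%, Jefferson 2/10 = 20.0% → Lincoln
General: Lincoln 37/71 = 52.1%, Jefferson 14/33 = 42.4% → Lincoln
Overall: Lincoln 96/269 = 35.7%, Jefferson 85/167 = 50.9% → Jefferson
Lincoln wins each student group but Jefferson wins overall — the comparison reverses. Lincoln's students skew toward remedial, which has a lower base rate.

Yes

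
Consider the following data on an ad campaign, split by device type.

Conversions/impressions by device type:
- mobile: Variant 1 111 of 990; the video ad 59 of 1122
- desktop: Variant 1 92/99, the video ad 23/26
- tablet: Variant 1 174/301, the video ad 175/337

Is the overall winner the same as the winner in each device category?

Mobile: Variant 1 111/990 = 11.2%, the video ad 59/1122 = 5.3% → Variant 1
Desktop: Variant 1 92/99 = 92.9%, the video ad 23/26 = 88.5% → Variant 1
Tablet: Variant 1 174/301 = 57.8%, the video ad 175/337 = 51.9% → Variant 1
Overall: Variant 1 377/1390 = 27.1%, the video ad 257/1485 = 17.3% → Variant 1
Variant 1 wins overall and in every device group — no reversal.

Yes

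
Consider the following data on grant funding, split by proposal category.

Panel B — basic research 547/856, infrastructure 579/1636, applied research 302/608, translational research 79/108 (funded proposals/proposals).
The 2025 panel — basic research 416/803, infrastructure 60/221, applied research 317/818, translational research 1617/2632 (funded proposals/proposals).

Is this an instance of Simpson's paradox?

Basic research: Panel B 547/856 = 63.9%, the 2025 panel 416/803 = 51.8% → Panel B
Infrastructure: Panel B 579/1636 = 35.4%, the 2025 panel 60/221 = 27.1% → Panel B
Applied research: Panel B 302/608 = 49.7%, the 2025 panel 317/818 = 38.8% → Panel B
Translational research: Panel B 79/108 = 73.1%, the 2025 panel 1617/2632 = 61.4% → Panel B
Overall: Panel B 1507/3208 = 47.0%, the 2025 panel 2410/4474 = 53.9% → the 2025 panel
Panel B wins each proposal group but the 2025 panel wins overall — the comparison reverses. Panel B's proposals skew toward infrastructure, which has a lower base rate.

Yes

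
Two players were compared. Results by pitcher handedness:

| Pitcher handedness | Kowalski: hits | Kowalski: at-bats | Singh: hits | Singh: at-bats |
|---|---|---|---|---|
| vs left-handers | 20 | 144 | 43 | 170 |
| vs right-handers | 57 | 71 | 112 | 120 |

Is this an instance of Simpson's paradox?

Vs left-handers: Kowalski 20/144 = 13.9%, Singh 43/170 = 25.3% → Singh
Vs right-handers: Kowalski 57/71 = 80.3%, Singh 112/120 = 93.3% → Singh
Overall: Kowalski 77/215 = 35.8%, Singh 155/290 = 53.4% → Singh
Singh wins overall and in every pitcher group — no reversal.

No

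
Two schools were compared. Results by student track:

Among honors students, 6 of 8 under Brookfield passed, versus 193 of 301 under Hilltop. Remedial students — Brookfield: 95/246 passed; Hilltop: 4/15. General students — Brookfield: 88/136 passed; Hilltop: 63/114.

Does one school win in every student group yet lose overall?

Yes

Honors: Brookfield 6/8 = 75.0%, Hilltop 193/301 = 64.1% → Brookfield
Remedial: Brookfield 95/246 = 38.6%, Hilltop 4/15 = 26.7% → Brookfield
General: Brookfield 88/136 = 64.7%, Hilltop 63/114 = 55.3% → Brookfield
Overall: Brookfield 189/390 = 48.5%, Hilltop 260/430 = 60.5% → Hilltop
Brookfield wins each student group but Hilltop wins overall — the comparison reverses. Brookfield's students skew toward remedial, which has a lower base rate.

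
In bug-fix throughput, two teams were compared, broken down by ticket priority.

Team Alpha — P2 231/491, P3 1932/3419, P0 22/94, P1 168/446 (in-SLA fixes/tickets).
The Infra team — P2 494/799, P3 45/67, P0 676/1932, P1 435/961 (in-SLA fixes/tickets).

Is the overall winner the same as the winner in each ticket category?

P2: Team Alpha 231/491 = 47.0%, the Infra team 494/799 = 61.8% → the Infra team
P3: Team Alpha 1932/3419 = 56.5%, the Infra team 45/67 = 67.2% → the Infra team
P0: Team Alpha 22/94 = 23.4%, the Infra team 676/1932 = 35.0% → the Infra team
P1: Team Alpha 168/446 = 37.7%, the Infra team 435/961 = 45.3% → the Infra team
Overall: Team Alpha 2353/4450 = 52.9%, the Infra team 1650/3759 = 43.9% → Team Alpha
The Infra team wins each ticket group but Team Alpha wins overall — the comparison reverses. The Infra team's tickets skew toward P0, which has a lower base rate.

No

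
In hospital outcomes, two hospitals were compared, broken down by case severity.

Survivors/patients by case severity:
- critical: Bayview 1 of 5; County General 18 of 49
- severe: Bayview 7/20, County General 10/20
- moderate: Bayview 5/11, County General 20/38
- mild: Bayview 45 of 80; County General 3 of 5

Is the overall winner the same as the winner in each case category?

Critical: Bayview 1/5 = 20.0%, County General 18/49 = 36.7% → County General
Severe: Bayview 7/20 = 35.0%, County General 10/20 = 50.0% → County General
Moderate: Bayview 5/11 = 45.5%, County General 20/38 = 52.6% → County General
Mild: Bayview 45/80 = 56.2%, County General 3/5 = 60.0% → County General
Overall: Bayview 58/116 = 50.0%, County General 51/112 = 45.5% → Bayview
County General wins each case group but Bayview wins overall — the comparison reverses. County General's patients skew toward critical, which has a lower base rate.

No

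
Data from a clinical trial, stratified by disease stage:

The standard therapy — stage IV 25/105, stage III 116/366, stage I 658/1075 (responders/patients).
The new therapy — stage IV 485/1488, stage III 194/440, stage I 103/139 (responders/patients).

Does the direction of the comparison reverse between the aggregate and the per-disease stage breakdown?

Yes

Stage IV: the standard therapy 25/105 = 23.8%, the new therapy 485/1488 = 32.6% → the new therapy
Stage III: the standard therapy 116/366 = 31.7%, the new therapy 194/440 = 44.1% → the new therapy
Stage I: the standard therapy 658/1075 = 61.2%, the new therapy 103/139 = 74.1% → the new therapy
Overall: the standard therapy 799/1546 = 51.7%, the new therapy 782/2067 = 37.8% → the standard therapy
The new therapy wins each disease group but the standard therapy wins overall — the comparison reverses. The new therapy's patients skew toward stage IV, which has a lower base rate.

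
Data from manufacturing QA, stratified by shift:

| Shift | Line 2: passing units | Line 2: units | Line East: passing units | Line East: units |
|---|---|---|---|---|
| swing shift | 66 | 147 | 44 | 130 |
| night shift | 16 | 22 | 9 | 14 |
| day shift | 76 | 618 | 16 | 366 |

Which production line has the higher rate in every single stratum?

Line 2

Swing shift: Line 2 66/147 = 44.9%, Line East 44/130 = 33.8% → Line 2
Night shift: Line 2 16/22 = 72.7%, Line East 9/14 = 64.3% → Line 2
Day shift: Line 2 76/618 = 12.3%, Line East 16/366 = 4.4% → Line 2
Line 2 has the higher rate in all 3 groups.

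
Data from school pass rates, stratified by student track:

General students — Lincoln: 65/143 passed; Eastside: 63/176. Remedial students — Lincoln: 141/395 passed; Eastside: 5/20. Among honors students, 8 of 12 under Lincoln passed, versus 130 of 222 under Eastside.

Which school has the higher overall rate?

General: Lincoln 65/143 = 45.5%, Eastside 63/176 = 35.8% → Lincoln
Remedial: Lincoln 141/395 = 35.7%, Eastside 5/20 = 25.0% → Lincoln
Honors: Lincoln 8/12 = 66.7%, Eastside 130/222 = 58.6% → Lincoln
Overall: Lincoln 214/550 = 38.9%, Eastside 198/418 = 47.4% → Eastside
(Lincoln wins every student group but Eastside wins overall — Lincoln's students skew toward the low-rate remedial group.)

Eastside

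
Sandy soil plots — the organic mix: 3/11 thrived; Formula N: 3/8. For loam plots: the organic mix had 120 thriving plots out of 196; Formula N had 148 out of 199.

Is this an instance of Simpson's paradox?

Sandy soil: the organic mix 3/11 = 27.3%, Formula N 3/8 = 37.5% → Formula N
Loam: the organic mix 120/196 = 61.2%, Formula N 148/199 = 74.4% → Formula N
Overall: the organic mix 123/207 = 59.4%, Formula N 151/207 = 72.9% → Formula N
Formula N wins overall and in every soil group — no reversal.

No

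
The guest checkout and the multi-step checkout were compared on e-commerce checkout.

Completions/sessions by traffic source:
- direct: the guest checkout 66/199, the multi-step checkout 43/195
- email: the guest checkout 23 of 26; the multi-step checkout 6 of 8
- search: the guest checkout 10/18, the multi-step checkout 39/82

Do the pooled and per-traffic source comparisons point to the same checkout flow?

Yes

Direct: the guest checkout 66/199 = 33.2%, the multi-step checkout 43/195 = 22.1% → the guest checkout
Email: the guest checkout 23/26 = 88.5%, the multi-step checkout 6/8 = 75.0% → the guest checkout
Search: the guest checkout 10/18 = 55.6%, the multi-step checkout 39/82 = 47.6% → the guest checkout
Overall: the guest checkout 99/243 = 40.7%, the multi-step checkout 88/285 = 30.9% → the guest checkout
The guest checkout wins overall and in every traffic group — no reversal.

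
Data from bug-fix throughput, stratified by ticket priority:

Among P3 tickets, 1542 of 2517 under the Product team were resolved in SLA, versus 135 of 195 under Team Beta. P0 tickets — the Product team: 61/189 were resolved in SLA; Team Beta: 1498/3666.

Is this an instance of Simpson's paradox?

P3: the Product team 1542/2517 = 61.3%, Team Beta 135/195 = 69.2% → Team Beta
P0: the Product team 61/189 = 32.3%, Team Beta 1498/3666 = 40.9% → Team Beta
Overall: the Product team 1603/2706 = 59.2%, Team Beta 1633/3861 = 42.3% → the Product team
Team Beta wins each ticket group but the Product team wins overall — the comparison reverses. Team Beta's tickets skew toward P0, which has a lower base rate.

Yes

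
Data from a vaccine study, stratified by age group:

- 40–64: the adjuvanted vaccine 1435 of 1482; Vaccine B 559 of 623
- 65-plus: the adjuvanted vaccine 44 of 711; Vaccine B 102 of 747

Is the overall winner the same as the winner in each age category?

40–64: the adjuvanted vaccine 1435/1482 = 96.8%, Vaccine B 559/623 = 89.7% → the adjuvanted vaccine
65-plus: the adjuvanted vaccine 44/711 = 6.2%, Vaccine B 102/747 = 13.7% → Vaccine B
Overall: the adjuvanted vaccine 1479/2193 = 67.4%, Vaccine B 661/1370 = 48.2% → the adjuvanted vaccine
Neither sweeps: the adjuvanted vaccine wins 1 of 2 groups, Vaccine B wins 1. The adjuvanted vaccine wins overall but not every group — no Simpson reversal.

No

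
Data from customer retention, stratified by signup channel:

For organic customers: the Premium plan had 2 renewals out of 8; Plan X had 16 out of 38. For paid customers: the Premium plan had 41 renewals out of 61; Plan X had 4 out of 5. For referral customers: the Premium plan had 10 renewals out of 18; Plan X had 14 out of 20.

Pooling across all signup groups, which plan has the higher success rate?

the Premium plan

Organic: the Premium plan 2/8 = 25.0%, Plan X 16/38 = 42.1% → Plan X
Paid: the Premium plan 41/61 = 67.2%, Plan X 4/5 = 80.0% → Plan X
Referral: the Premium plan 10/18 = 55.6%, Plan X 14/20 = 70.0% → Plan X
Overall: the Premium plan 53/87 = 60.9%, Plan X 34/63 = 54.0% → the Premium plan
(Plan X wins every signup group but the Premium plan wins overall — Plan X's customers skew toward the low-rate organic group.)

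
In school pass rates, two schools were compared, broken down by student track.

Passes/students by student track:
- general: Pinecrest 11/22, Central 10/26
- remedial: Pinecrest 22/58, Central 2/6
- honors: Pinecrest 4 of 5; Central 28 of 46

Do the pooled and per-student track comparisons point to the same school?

General: Pinecrest 11/22 = 50.0%, Central 10/26 = 38.5% → Pinecrest
Remedial: Pinecrest 22/58 = 37.9%, Central 2/6 = 33.3% → Pinecrest
Honors: Pinecrest 4/5 = 80.0%, Central 28/46 = 60.9% → Pinecrest
Overall: Pinecrest 37/85 = 43.5%, Central 40/78 = 51.3% → Central
Pinecrest wins each student group but Central wins overall — the comparison reverses. Pinecrest's students skew toward remedial, which has a lower base rate.

No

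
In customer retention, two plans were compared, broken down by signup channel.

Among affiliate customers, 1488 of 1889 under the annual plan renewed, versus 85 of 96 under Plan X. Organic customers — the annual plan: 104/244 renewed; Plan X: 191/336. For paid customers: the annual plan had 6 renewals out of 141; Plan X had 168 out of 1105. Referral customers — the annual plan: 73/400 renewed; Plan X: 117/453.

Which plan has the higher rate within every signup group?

Affiliate: the annual plan 1488/1889 = 78.8%, Plan X 85/96 = 88.5% → Plan X
Organic: the annual plan 104/244 = 42.6%, Plan X 191/336 = 56.8% → Plan X
Paid: the annual plan 6/141 = 4.3%, Plan X 168/1105 = 15.2% → Plan X
Referral: the annual plan 73/400 = 18.2%, Plan X 117/453 = 25.8% → Plan X
Plan X has the higher rate in all 4 groups.

Plan X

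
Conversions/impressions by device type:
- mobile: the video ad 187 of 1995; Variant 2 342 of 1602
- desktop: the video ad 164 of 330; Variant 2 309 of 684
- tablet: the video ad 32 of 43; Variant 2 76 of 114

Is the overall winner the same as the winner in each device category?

Mobile: the video ad 187/1995 = 9.4%, Variant 2 342/1602 = 21.3% → Variant 2
Desktop: the video ad 164/330 = 49.7%, Variant 2 309/684 = 45.2% → the video ad
Tablet: the video ad 32/43 = 74.4%, Variant 2 76/114 = 66.7% → the video ad
Overall: the video ad 383/2368 = 16.2%, Variant 2 727/2400 = 30.3% → Variant 2
Neither sweeps: the video ad wins 2 of 3 groups, Variant 2 wins 1. Variant 2 wins overall but not every group — no Simpson reversal.

No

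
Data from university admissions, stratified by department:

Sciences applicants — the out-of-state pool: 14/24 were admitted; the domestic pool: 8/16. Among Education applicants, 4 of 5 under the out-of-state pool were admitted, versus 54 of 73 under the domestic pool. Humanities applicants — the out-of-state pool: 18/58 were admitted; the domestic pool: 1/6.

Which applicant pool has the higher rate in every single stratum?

the out-of-state pool

Sciences: the out-of-state pool 14/24 = 58.3%, the domestic pool 8/16 = 50.0% → the out-of-state pool
Education: the out-of-state pool 4/5 = 80.0%, the domestic pool 54/73 = 74.0% → the out-of-state pool
Humanities: the out-of-state pool 18/58 = 31.0%, the domestic pool 1/6 = 16.7% → the out-of-state pool
The out-of-state pool has the higher rate in all 3 groups.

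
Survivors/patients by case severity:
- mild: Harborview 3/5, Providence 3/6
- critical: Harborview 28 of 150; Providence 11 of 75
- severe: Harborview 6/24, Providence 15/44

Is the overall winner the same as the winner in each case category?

No

Mild: Harborview 3/5 = 60.0%, Providence 3/6 = 50.0% → Harborview
Critical: Harborview 28/150 = 18.7%, Providence 11/75 = 14.7% → Harborview
Severe: Harborview 6/24 = 25.0%, Providence 15/44 = 34.1% → Providence
Overall: Harborview 37/179 = 20.7%, Providence 29/125 = 23.2% → Providence
Neither sweeps: Harborview wins 2 of 3 groups, Providence wins 1. Providence wins overall but not every group — no Simpson reversal.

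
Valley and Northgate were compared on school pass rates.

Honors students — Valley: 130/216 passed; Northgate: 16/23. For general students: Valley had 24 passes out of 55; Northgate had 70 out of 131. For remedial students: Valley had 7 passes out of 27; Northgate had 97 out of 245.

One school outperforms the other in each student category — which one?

Northgate

Honors: Valley 130/216 = 60.2%, Northgate 16/23 = 69.6% → Northgate
General: Valley 24/55 = 43.6%, Northgate 70/131 = 53.4% → Northgate
Remedial: Valley 7/27 = 25.9%, Northgate 97/245 = 39.6% → Northgate
Northgate has the higher rate in all 3 groups.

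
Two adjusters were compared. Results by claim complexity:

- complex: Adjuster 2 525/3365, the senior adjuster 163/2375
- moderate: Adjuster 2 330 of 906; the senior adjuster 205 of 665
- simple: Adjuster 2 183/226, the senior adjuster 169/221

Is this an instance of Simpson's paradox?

Complex: Adjuster 2 525/3365 = 15.6%, the senior adjuster 163/2375 = 6.9% → Adjuster 2
Moderate: Adjuster 2 330/906 = 36.4%, the senior adjuster 205/665 = 30.8% → Adjuster 2
Simple: Adjuster 2 183/226 = 81.0%, the senior adjuster 169/221 = 76.5% → Adjuster 2
Overall: Adjuster 2 1038/4497 = 23.1%, the senior adjuster 537/3261 = 16.5% → Adjuster 2
Adjuster 2 wins overall and in every claim group — no reversal.

No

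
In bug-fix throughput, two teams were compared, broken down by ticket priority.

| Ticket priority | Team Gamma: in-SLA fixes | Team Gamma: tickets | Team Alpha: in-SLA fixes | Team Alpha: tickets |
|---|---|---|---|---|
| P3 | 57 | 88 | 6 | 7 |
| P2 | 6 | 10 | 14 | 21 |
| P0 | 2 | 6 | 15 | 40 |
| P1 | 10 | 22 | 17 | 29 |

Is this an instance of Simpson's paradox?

Yes

P3: Team Gamma 57/88 = 64.8%, Team Alpha 6/7 = 85.7% → Team Alpha
P2: Team Gamma 6/10 = 60.0%, Team Alpha 14/21 = 66.7% → Team Alpha
P0: Team Gamma 2/6 = 33.3%, Team Alpha 15/40 = 37.5% → Team Alpha
P1: Team Gamma 10/22 = 45.5%, Team Alpha 17/29 = 58.6% → Team Alpha
Overall: Team Gamma 75/126 = 59.5%, Team Alpha 52/97 = 53.6% → Team Gamma
Team Alpha wins each ticket group but Team Gamma wins overall — the comparison reverses. Team Alpha's tickets skew toward P0, which has a lower base rate.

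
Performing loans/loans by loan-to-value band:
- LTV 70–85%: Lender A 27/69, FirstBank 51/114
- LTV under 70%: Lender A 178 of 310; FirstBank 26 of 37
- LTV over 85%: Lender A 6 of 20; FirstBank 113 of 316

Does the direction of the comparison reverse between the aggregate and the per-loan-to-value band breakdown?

LTV 70–85%: Lender A 27/69 = 39.1%, FirstBank 51/114 = 44.7% → FirstBank
LTV under 70%: Lender A 178/310 = 57.4%, FirstBank 26/37 = 70.3% → FirstBank
LTV over 85%: Lender A 6/20 = 30.0%, FirstBank 113/316 = 35.8% → FirstBank
Overall: Lender A 211/399 = 52.9%, FirstBank 190/467 = 40.7% → Lender A
FirstBank wins each loan-to-value group but Lender A wins overall — the comparison reverses. FirstBank's loans skew toward LTV over 85%, which has a lower base rate.

Yes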